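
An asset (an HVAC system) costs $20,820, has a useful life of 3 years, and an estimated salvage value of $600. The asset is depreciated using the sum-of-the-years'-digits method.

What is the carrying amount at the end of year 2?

Depreciable base = $20,820 − $600 = $20,220.
Sum of the years' digits = 3+2+1 = 6.
Year 1: $20,220 × 3/6 = $10,110. Book value $10,710.
Year 2: $20,220 × 2/6 = $6,740. Book value $3,970.

$3,970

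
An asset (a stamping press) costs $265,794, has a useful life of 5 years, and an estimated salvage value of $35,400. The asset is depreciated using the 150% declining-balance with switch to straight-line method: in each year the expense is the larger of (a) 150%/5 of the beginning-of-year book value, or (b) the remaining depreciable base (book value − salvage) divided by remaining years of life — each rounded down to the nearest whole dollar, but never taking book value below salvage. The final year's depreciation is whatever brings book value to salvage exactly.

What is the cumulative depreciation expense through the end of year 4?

Depreciable base = $265,794 − $35,400 = $230,394.
Year 1: DB = ⌊$265,794 × 150%/5⌋ = $79,738; SL = ⌊$230,394/5⌋ = $46,078 → take DB $79,738. Book value $186,056.
Year 2: DB = ⌊$186,056 × 150%/5⌋ = $55,816; SL = ⌊$150,656/4⌋ = $37,664 → take DB $55,816. Book value $130,240.
Year 3: DB = ⌊$130,240 × 150%/5⌋ = $39,072; SL = ⌊$94,840/3⌋ = $31,613 → take DB $39,072. Book value $91,168.
Year 4: DB = ⌊$91,168 × 150%/5⌋ = $27,350; SL = ⌊$55,768/2⌋ = $27,884 → take SL $27,884. Book value $63,284.
Accumulated through year 4 = $265,794 − $63,284 = $202,510.

$202,510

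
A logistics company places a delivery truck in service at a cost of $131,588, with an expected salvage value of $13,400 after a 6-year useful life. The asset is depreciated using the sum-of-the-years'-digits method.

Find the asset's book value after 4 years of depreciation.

Depreciable base = $131,588 − $13,400 = $118,188.
Sum of the years' digits = 6+5+4+3+2+1 = 21.
Year 1: $118,188 × 6/21 = $33,768. Book value $97,820.
Year 2: $118,188 × 5/21 = $28,140. Book value $69,680.
Year 3: $118,188 × 4/21 = $22,512. Book value $47,168.
Year 4: $118,188 × 3/21 = $16,884. Book value $30,284.

$30,284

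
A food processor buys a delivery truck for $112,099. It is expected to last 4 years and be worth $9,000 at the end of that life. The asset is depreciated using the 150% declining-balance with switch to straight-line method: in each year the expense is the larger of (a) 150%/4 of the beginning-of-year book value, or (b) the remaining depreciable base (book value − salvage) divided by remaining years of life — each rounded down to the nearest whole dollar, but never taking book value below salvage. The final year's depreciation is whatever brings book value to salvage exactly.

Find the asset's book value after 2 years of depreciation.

$43,789

Depreciable base = $112,099 − $9,000 = $103,099.
Year 1: DB = ⌊$112,099 × 150%/4⌋ = $42,037; SL = ⌊$103,099/4⌋ = $25,774 → take DB $42,037. Book value $70,062.
Year 2: DB = ⌊$70,062 × 150%/4⌋ = $26,273; SL = ⌊$61,062/3⌋ = $20,354 → take DB $26,273. Book value $43,789.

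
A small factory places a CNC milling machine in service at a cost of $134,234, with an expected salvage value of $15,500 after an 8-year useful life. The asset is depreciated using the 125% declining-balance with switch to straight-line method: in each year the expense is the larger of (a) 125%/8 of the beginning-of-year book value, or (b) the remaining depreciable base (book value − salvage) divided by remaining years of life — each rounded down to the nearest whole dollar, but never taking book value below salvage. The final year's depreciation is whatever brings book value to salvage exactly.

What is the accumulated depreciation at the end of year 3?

Depreciable base = $134,234 − $15,500 = $118,734.
Year 1: DB = ⌊$134,234 × 125%/8⌋ = $20,974; SL = ⌊$118,734/8⌋ = $14,841 → take DB $20,974. Book value $113,260.
Year 2: DB = ⌊$113,260 × 125%/8⌋ = $17,696; SL = ⌊$97,760/7⌋ = $13,965 → take DB $17,696. Book value $95,564.
Year 3: DB = ⌊$95,564 × 125%/8⌋ = $14,931; SL = ⌊$80,064/6⌋ = $13,344 → take DB $14,931. Book value $80,633.
Accumulated through year 3 = $134,234 − $80,633 = $53,601.

$53,601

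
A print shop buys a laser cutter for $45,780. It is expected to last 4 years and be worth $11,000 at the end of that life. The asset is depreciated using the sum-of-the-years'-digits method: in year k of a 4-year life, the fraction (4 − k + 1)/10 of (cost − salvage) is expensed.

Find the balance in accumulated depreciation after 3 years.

Depreciable base = $45,780 − $11,000 = $34,780.
Sum of the years' digits = 4+3+2+1 = 10.
Year 1: $34,780 × 4/10 = $13,912. Book value $31,868.
Year 2: $34,780 × 3/10 = $10,434. Book value $21,434.
Year 3: $34,780 × 2/10 = $6,956. Book value $14,478.
Accumulated through year 3 = $45,780 − $14,478 = $31,302.

$31,302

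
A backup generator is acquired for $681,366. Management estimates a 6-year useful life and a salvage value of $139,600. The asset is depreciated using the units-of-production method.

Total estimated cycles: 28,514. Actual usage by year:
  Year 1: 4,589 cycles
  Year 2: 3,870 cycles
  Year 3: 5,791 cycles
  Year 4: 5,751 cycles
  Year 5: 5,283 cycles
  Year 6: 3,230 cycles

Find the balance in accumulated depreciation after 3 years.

Depreciable base = $681,366 − $139,600 = $541,766.
Rate = $541,766 / 28,514 cycles = $19 per cycle.
Year 1: 4,589 × $19 = $87,191. Book value $594,175.
Year 2: 3,870 × $19 = $73,530. Book value $520,645.
Year 3: 5,791 × $19 = $110,029. Book value $410,616.
Accumulated through year 3 = $681,366 − $410,616 = $270,750.

$270,750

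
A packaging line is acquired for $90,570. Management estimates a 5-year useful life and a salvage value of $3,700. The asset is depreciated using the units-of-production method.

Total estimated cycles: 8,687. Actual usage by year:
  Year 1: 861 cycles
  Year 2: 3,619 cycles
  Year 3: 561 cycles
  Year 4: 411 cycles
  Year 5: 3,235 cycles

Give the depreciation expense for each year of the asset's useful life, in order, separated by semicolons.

Depreciable base = $90,570 − $3,700 = $86,870.
Rate = $86,870 / 8,687 cycles = $10 per cycle.
Year 1: 861 × $10 = $8,610. Book value $81,960.
Year 2: 3,619 × $10 = $36,190. Book value $45,770.
Year 3: 561 × $10 = $5,610. Book value $40,160.
Year 4: 411 × $10 = $4,110. Book value $36,050.
Year 5: 3,235 × $10 = $32,350. Book value $3,700.

$8,610; $36,190; $5,610; $4,110; $32,350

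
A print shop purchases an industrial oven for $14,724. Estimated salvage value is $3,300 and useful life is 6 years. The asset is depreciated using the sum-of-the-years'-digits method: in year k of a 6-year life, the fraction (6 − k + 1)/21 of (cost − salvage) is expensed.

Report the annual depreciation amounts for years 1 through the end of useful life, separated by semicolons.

$3,264; $2,720; $2,176; $1,632; $1,088; $544

Depreciable base = $14,724 − $3,300 = $11,424.
Sum of the years' digits = 6+5+4+3+2+1 = 21.
Year 1: $11,424 × 6/21 = $3,264. Book value $11,460.
Year 2: $11,424 × 5/21 = $2,720. Book value $8,740.
Year 3: $11,424 × 4/21 = $2,176. Book value $6,564.
Year 4: $11,424 × 3/21 = $1,632. Book value $4,932.
Year 5: $11,424 × 2/21 = $1,088. Book value $3,844.
Year 6: $11,424 × 1/21 = $544. Book value $3,300.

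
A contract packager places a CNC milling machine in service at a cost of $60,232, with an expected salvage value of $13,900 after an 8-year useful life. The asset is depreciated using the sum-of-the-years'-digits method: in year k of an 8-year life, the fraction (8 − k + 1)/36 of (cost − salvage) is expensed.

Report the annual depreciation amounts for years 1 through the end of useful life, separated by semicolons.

Depreciable base = $60,232 − $13,900 = $46,332.
Sum of the years' digits = 8+7+6+5+4+3+2+1 = 36.
Year 1: $46,332 × 8/36 = $10,296. Book value $49,936.
Year 2: $46,332 × 7/36 = $9,009. Book value $40,927.
Year 3: $46,332 × 6/36 = $7,722. Book value $33,205.
Year 4: $46,332 × 5/36 = $6,435. Book value $26,770.
Year 5: $46,332 × 4/36 = $5,148. Book value $21,622.
Year 6: $46,332 × 3/36 = $3,861. Book value $17,761.
Year 7: $46,332 × 2/36 = $2,574. Book value $15,187.
Year 8: $46,332 × 1/36 = $1,287. Book value $13,900.

$10,296; $9,009; $7,722; $6,435; $5,148; $3,861; $2,574; $1,287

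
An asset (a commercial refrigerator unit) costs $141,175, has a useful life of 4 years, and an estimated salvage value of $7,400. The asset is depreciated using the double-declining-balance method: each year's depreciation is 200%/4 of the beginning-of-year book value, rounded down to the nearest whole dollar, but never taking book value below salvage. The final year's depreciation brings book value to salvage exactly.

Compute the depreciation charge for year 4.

$10,247

Depreciable base = $141,175 − $7,400 = $133,775.
Year 1: ⌊$141,175 × 200%/4⌋ = $70,587. Book value $70,588.
Year 2: ⌊$70,588 × 200%/4⌋ = $35,294. Book value $35,294.
Year 3: ⌊$35,294 × 200%/4⌋ = $17,647. Book value $17,647.
Year 4 (final): $17,647 − $7,400 = $10,247. Book value $7,400.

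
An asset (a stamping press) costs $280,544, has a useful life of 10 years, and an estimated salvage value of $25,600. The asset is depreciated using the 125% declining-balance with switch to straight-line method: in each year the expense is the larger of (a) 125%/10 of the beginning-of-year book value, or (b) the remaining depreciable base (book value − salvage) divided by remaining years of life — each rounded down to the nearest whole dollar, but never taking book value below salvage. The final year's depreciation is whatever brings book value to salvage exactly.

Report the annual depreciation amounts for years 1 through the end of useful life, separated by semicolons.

Depreciable base = $280,544 − $25,600 = $254,944.
Year 1: DB = ⌊$280,544 × 125%/10⌋ = $35,068; SL = ⌊$254,944/10⌋ = $25,494 → take DB $35,068. Book value $245,476.
Year 2: DB = ⌊$245,476 × 125%/10⌋ = $30,684; SL = ⌊$219,876/9⌋ = $24,430 → take DB $30,684. Book value $214,792.
Year 3: DB = ⌊$214,792 × 125%/10⌋ = $26,849; SL = ⌊$189,192/8⌋ = $23,649 → take DB $26,849. Book value $187,943.
Year 4: DB = ⌊$187,943 × 125%/10⌋ = $23,492; SL = ⌊$162,343/7⌋ = $23,191 → take DB $23,492. Book value $164,451.
Year 5: DB = ⌊$164,451 × 125%/10⌋ = $20,556; SL = ⌊$138,851/6⌋ = $23,141 → take SL $23,141. Book value $141,310.
Year 6: DB = ⌊$141,310 × 125%/10⌋ = $17,663; SL = ⌊$115,710/5⌋ = $23,142 → take SL $23,142. Book value $118,168.
Year 7: DB = ⌊$118,168 × 125%/10⌋ = $14,771; SL = ⌊$92,568/4⌋ = $23,142 → take SL $23,142. Book value $95,026.
Year 8: DB = ⌊$95,026 × 125%/10⌋ = $11,878; SL = ⌊$69,426/3⌋ = $23,142 → take SL $23,142. Book value $71,884.
Year 9: DB = ⌊$71,884 × 125%/10⌋ = $8,985; SL = ⌊$46,284/2⌋ = $23,142 → take SL $23,142. Book value $48,742.
Year 10 (final): $48,742 − $25,600 = $23,142. Book value $25,600.

$35,068; $30,684; $26,849; $23,492; $23,141; $23,142; $23,142; $23,142; $23,142; $23,142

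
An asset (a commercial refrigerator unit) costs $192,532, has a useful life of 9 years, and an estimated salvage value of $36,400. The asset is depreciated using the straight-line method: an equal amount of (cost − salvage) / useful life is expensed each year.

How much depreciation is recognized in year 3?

Depreciable base = $192,532 − $36,400 = $156,132.
Annual expense = $156,132 / 9 = $17,348.

$17,348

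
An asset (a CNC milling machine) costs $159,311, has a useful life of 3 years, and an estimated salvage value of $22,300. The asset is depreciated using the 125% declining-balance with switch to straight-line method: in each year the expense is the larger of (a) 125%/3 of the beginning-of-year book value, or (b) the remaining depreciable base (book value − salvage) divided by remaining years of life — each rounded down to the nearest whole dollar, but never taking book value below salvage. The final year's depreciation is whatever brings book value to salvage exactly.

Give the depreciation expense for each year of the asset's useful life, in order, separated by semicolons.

$66,379; $38,721; $31,911

Depreciable base = $159,311 − $22,300 = $137,011.
Year 1: DB = ⌊$159,311 × 125%/3⌋ = $66,379; SL = ⌊$137,011/3⌋ = $45,670 → take DB $66,379. Book value $92,932.
Year 2: DB = ⌊$92,932 × 125%/3⌋ = $38,721; SL = ⌊$70,632/2⌋ = $35,316 → take DB $38,721. Book value $54,211.
Year 3 (final): $54,211 − $22,300 = $31,911. Book value $22,300.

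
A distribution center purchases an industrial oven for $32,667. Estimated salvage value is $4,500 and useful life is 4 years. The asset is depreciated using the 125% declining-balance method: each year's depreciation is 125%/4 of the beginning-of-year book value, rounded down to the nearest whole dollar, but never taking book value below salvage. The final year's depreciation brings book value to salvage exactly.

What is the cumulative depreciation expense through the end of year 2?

Depreciable base = $32,667 − $4,500 = $28,167.
Year 1: ⌊$32,667 × 125%/4⌋ = $10,208. Book value $22,459.
Year 2: ⌊$22,459 × 125%/4⌋ = $7,018. Book value $15,441.
Accumulated through year 2 = $32,667 − $15,441 = $17,226.

$17,226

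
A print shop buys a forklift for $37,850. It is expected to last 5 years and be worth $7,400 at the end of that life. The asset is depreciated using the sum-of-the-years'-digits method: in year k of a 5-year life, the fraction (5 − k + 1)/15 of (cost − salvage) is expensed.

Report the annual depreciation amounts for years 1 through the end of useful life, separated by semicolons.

$10,150; $8,120; $6,090; $4,060; $2,030

Depreciable base = $37,850 − $7,400 = $30,450.
Sum of the years' digits = 5+4+3+2+1 = 15.
Year 1: $30,450 × 5/15 = $10,150. Book value $27,700.
Year 2: $30,450 × 4/15 = $8,120. Book value $19,580.
Year 3: $30,450 × 3/15 = $6,090. Book value $13,490.
Year 4: $30,450 × 2/15 = $4,060. Book value $9,430.
Year 5: $30,450 × 1/15 = $2,030. Book value $7,400.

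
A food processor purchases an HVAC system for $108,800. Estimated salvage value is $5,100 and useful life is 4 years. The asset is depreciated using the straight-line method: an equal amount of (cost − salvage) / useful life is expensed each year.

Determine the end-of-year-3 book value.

Depreciable base = $108,800 − $5,100 = $103,700.
Annual expense = $103,700 / 4 = $25,925.
End of year 1: book value $82,875.
End of year 2: book value $56,950.
End of year 3: book value $31,025.

$31,025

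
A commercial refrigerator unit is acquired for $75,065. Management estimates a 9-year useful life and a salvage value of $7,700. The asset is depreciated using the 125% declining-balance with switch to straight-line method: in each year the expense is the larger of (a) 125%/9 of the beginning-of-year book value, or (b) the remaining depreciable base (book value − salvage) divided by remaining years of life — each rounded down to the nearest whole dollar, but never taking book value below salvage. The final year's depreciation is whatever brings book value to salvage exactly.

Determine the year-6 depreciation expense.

$6,705

Depreciable base = $75,065 − $7,700 = $67,365.
Year 1: DB = ⌊$75,065 × 125%/9⌋ = $10,425; SL = ⌊$67,365/9⌋ = $7,485 → take DB $10,425. Book value $64,640.
Year 2: DB = ⌊$64,640 × 125%/9⌋ = $8,977; SL = ⌊$56,940/8⌋ = $7,117 → take DB $8,977. Book value $55,663.
Year 3: DB = ⌊$55,663 × 125%/9⌋ = $7,730; SL = ⌊$47,963/7⌋ = $6,851 → take DB $7,730. Book value $47,933.
Year 4: DB = ⌊$47,933 × 125%/9⌋ = $6,657; SL = ⌊$40,233/6⌋ = $6,705 → take SL $6,705. Book value $41,228.
Year 5: DB = ⌊$41,228 × 125%/9⌋ = $5,726; SL = ⌊$33,528/5⌋ = $6,705 → take SL $6,705. Book value $34,523.
Year 6: DB = ⌊$34,523 × 125%/9⌋ = $4,794; SL = ⌊$26,823/4⌋ = $6,705 → take SL $6,705. Book value $27,818.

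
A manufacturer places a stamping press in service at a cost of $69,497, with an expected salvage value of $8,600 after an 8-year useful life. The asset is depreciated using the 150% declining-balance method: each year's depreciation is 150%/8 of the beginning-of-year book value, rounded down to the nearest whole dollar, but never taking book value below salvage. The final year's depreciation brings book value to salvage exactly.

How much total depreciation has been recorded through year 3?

Depreciable base = $69,497 − $8,600 = $60,897.
Year 1: ⌊$69,497 × 150%/8⌋ = $13,030. Book value $56,467.
Year 2: ⌊$56,467 × 150%/8⌋ = $10,587. Book value $45,880.
Year 3: ⌊$45,880 × 150%/8⌋ = $8,602. Book value $37,278.
Accumulated through year 3 = $69,497 − $37,278 = $32,219.

$32,219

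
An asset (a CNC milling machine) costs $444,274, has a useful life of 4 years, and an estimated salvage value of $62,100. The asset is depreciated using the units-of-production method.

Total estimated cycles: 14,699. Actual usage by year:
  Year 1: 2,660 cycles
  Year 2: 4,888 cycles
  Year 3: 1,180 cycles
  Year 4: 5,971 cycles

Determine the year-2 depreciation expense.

$127,088

Depreciable base = $444,274 − $62,100 = $382,174.
Rate = $382,174 / 14,699 cycles = $26 per cycle.
Year 1: 2,660 × $26 = $69,160. Book value $375,114.
Year 2: 4,888 × $26 = $127,088. Book value $248,026.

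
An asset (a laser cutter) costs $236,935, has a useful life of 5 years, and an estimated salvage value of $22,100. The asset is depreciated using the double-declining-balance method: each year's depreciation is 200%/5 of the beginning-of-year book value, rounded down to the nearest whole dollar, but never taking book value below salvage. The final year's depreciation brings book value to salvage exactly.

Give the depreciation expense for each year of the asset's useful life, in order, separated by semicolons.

$94,774; $56,864; $34,118; $20,471; $8,608

Depreciable base = $236,935 − $22,100 = $214,835.
Year 1: ⌊$236,935 × 200%/5⌋ = $94,774. Book value $142,161.
Year 2: ⌊$142,161 × 200%/5⌋ = $56,864. Book value $85,297.
Year 3: ⌊$85,297 × 200%/5⌋ = $34,118. Book value $51,179.
Year 4: ⌊$51,179 × 200%/5⌋ = $20,471. Book value $30,708.
Year 5 (final): $30,708 − $22,100 = $8,608. Book value $22,100.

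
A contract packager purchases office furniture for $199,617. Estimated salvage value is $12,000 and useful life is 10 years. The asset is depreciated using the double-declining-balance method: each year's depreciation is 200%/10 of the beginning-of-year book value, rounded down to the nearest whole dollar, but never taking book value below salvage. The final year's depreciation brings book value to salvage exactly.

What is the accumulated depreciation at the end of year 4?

Depreciable base = $199,617 − $12,000 = $187,617.
Year 1: ⌊$199,617 × 200%/10⌋ = $39,923. Book value $159,694.
Year 2: ⌊$159,694 × 200%/10⌋ = $31,938. Book value $127,756.
Year 3: ⌊$127,756 × 200%/10⌋ = $25,551. Book value $102,205.
Year 4: ⌊$102,205 × 200%/10⌋ = $20,441. Book value $81,764.
Accumulated through year 4 = $199,617 − $81,764 = $117,853.

$117,853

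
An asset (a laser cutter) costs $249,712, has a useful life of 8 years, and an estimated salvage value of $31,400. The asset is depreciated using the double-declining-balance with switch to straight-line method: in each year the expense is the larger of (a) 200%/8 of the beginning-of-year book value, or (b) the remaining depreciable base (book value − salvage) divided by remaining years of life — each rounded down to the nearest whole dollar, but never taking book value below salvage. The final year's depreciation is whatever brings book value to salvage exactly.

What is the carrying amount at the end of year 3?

$105,348

Depreciable base = $249,712 − $31,400 = $218,312.
Year 1: DB = ⌊$249,712 × 200%/8⌋ = $62,428; SL = ⌊$218,312/8⌋ = $27,289 → take DB $62,428. Book value $187,284.
Year 2: DB = ⌊$187,284 × 200%/8⌋ = $46,821; SL = ⌊$155,884/7⌋ = $22,269 → take DB $46,821. Book value $140,463.
Year 3: DB = ⌊$140,463 × 200%/8⌋ = $35,115; SL = ⌊$109,063/6⌋ = $18,177 → take DB $35,115. Book value $105,348.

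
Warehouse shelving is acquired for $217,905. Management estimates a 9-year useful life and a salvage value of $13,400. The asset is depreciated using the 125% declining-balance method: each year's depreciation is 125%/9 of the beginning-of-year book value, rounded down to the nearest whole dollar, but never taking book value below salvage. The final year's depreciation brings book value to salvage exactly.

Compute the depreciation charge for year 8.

$10,625

Depreciable base = $217,905 − $13,400 = $204,505.
Year 1: ⌊$217,905 × 125%/9⌋ = $30,264. Book value $187,641.
Year 2: ⌊$187,641 × 125%/9⌋ = $26,061. Book value $161,580.
Year 3: ⌊$161,580 × 125%/9⌋ = $22,441. Book value $139,139.
Year 4: ⌊$139,139 × 125%/9⌋ = $19,324. Book value $119,815.
Year 5: ⌊$119,815 × 125%/9⌋ = $16,640. Book value $103,175.
Year 6: ⌊$103,175 × 125%/9⌋ = $14,329. Book value $88,846.
Year 7: ⌊$88,846 × 125%/9⌋ = $12,339. Book value $76,507.
Year 8: ⌊$76,507 × 125%/9⌋ = $10,625. Book value $65,882.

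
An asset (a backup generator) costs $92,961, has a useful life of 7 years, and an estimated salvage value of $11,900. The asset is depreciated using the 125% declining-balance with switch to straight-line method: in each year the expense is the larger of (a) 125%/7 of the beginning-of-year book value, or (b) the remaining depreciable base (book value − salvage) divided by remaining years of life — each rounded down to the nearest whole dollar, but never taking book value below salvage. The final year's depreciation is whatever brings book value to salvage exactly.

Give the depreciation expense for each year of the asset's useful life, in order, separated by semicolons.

$16,600; $13,635; $11,201; $9,906; $9,906; $9,906; $9,907

Depreciable base = $92,961 − $11,900 = $81,061.
Year 1: DB = ⌊$92,961 × 125%/7⌋ = $16,600; SL = ⌊$81,061/7⌋ = $11,580 → take DB $16,600. Book value $76,361.
Year 2: DB = ⌊$76,361 × 125%/7⌋ = $13,635; SL = ⌊$64,461/6⌋ = $10,743 → take DB $13,635. Book value $62,726.
Year 3: DB = ⌊$62,726 × 125%/7⌋ = $11,201; SL = ⌊$50,826/5⌋ = $10,165 → take DB $11,201. Book value $51,525.
Year 4: DB = ⌊$51,525 × 125%/7⌋ = $9,200; SL = ⌊$39,625/4⌋ = $9,906 → take SL $9,906. Book value $41,619.
Year 5: DB = ⌊$41,619 × 125%/7⌋ = $7,431; SL = ⌊$29,719/3⌋ = $9,906 → take SL $9,906. Book value $31,713.
Year 6: DB = ⌊$31,713 × 125%/7⌋ = $5,663; SL = ⌊$19,813/2⌋ = $9,906 → take SL $9,906. Book value $21,807.
Year 7 (final): $21,807 − $11,900 = $9,907. Book value $11,900.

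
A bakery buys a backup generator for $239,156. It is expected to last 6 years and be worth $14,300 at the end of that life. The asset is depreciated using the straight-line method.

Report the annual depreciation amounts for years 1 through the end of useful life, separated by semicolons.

$37,476; $37,476; $37,476; $37,476; $37,476; $37,476

Depreciable base = $239,156 − $14,300 = $224,856.
Annual expense = $224,856 / 6 = $37,476.
End of year 1: book value $201,680.
End of year 2: book value $164,204.
End of year 3: book value $126,728.
End of year 4: book value $89,252.
End of year 5: book value $51,776.
End of year 6: book value $14,300.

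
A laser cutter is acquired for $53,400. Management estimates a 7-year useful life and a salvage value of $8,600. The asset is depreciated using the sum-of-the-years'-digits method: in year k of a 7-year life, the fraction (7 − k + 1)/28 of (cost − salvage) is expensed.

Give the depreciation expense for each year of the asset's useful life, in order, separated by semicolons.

$11,200; $9,600; $8,000; $6,400; $4,800; $3,200; $1,600

Depreciable base = $53,400 − $8,600 = $44,800.
Sum of the years' digits = 7+6+5+4+3+2+1 = 28.
Year 1: $44,800 × 7/28 = $11,200. Book value $42,200.
Year 2: $44,800 × 6/28 = $9,600. Book value $32,600.
Year 3: $44,800 × 5/28 = $8,000. Book value $24,600.
Year 4: $44,800 × 4/28 = $6,400. Book value $18,200.
Year 5: $44,800 × 3/28 = $4,800. Book value $13,400.
Year 6: $44,800 × 2/28 = $3,200. Book value $10,200.
Year 7: $44,800 × 1/28 = $1,600. Book value $8,600.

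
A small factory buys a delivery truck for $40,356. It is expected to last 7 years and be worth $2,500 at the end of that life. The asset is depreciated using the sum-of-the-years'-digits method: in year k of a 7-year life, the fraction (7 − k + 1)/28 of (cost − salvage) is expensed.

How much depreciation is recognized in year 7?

Depreciable base = $40,356 − $2,500 = $37,856.
Sum of the years' digits = 7+6+5+4+3+2+1 = 28.
Year 1: $37,856 × 7/28 = $9,464. Book value $30,892.
Year 2: $37,856 × 6/28 = $8,112. Book value $22,780.
Year 3: $37,856 × 5/28 = $6,760. Book value $16,020.
Year 4: $37,856 × 4/28 = $5,408. Book value $10,612.
Year 5: $37,856 × 3/28 = $4,056. Book value $6,556.
Year 6: $37,856 × 2/28 = $2,704. Book value $3,852.
Year 7: $37,856 × 1/28 = $1,352. Book value $2,500.

$1,352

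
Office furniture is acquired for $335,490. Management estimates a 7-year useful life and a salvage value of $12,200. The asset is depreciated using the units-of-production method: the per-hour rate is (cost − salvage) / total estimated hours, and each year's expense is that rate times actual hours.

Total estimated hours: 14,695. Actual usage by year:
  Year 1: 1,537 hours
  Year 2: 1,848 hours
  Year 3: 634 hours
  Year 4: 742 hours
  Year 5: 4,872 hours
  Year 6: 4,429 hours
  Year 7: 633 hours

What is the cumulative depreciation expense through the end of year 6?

$309,364

Depreciable base = $335,490 − $12,200 = $323,290.
Rate = $323,290 / 14,695 hours = $22 per hour.
Year 1: 1,537 × $22 = $33,814. Book value $301,676.
Year 2: 1,848 × $22 = $40,656. Book value $261,020.
Year 3: 634 × $22 = $13,948. Book value $247,072.
Year 4: 742 × $22 = $16,324. Book value $230,748.
Year 5: 4,872 × $22 = $107,184. Book value $123,564.
Year 6: 4,429 × $22 = $97,438. Book value $26,126.
Accumulated through year 6 = $335,490 − $26,126 = $309,364.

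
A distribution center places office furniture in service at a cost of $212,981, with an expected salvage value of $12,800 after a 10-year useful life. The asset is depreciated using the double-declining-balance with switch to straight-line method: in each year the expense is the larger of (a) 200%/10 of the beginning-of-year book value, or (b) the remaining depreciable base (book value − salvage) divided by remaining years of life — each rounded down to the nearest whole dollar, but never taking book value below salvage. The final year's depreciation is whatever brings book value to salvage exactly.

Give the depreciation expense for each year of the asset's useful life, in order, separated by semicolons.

$42,596; $34,077; $27,261; $21,809; $17,447; $13,958; $11,166; $10,622; $10,622; $10,623

Depreciable base = $212,981 − $12,800 = $200,181.
Year 1: DB = ⌊$212,981 × 200%/10⌋ = $42,596; SL = ⌊$200,181/10⌋ = $20,018 → take DB $42,596. Book value $170,385.
Year 2: DB = ⌊$170,385 × 200%/10⌋ = $34,077; SL = ⌊$157,585/9⌋ = $17,509 → take DB $34,077. Book value $136,308.
Year 3: DB = ⌊$136,308 × 200%/10⌋ = $27,261; SL = ⌊$123,508/8⌋ = $15,438 → take DB $27,261. Book value $109,047.
Year 4: DB = ⌊$109,047 × 200%/10⌋ = $21,809; SL = ⌊$96,247/7⌋ = $13,749 → take DB $21,809. Book value $87,238.
Year 5: DB = ⌊$87,238 × 200%/10⌋ = $17,447; SL = ⌊$74,438/6⌋ = $12,406 → take DB $17,447. Book value $69,791.
Year 6: DB = ⌊$69,791 × 200%/10⌋ = $13,958; SL = ⌊$56,991/5⌋ = $11,398 → take DB $13,958. Book value $55,833.
Year 7: DB = ⌊$55,833 × 200%/10⌋ = $11,166; SL = ⌊$43,033/4⌋ = $10,758 → take DB $11,166. Book value $44,667.
Year 8: DB = ⌊$44,667 × 200%/10⌋ = $8,933; SL = ⌊$31,867/3⌋ = $10,622 → take SL $10,622. Book value $34,045.
Year 9: DB = ⌊$34,045 × 200%/10⌋ = $6,809; SL = ⌊$21,245/2⌋ = $10,622 → take SL $10,622. Book value $23,423.
Year 10 (final): $23,423 − $12,800 = $10,623. Book value $12,800.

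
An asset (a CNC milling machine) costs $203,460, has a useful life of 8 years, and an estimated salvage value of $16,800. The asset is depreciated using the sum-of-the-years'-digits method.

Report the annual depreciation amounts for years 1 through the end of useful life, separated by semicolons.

$41,480; $36,295; $31,110; $25,925; $20,740; $15,555; $10,370; $5,185

Depreciable base = $203,460 − $16,800 = $186,660.
Sum of the years' digits = 8+7+6+5+4+3+2+1 = 36.
Year 1: $186,660 × 8/36 = $41,480. Book value $161,980.
Year 2: $186,660 × 7/36 = $36,295. Book value $125,685.
Year 3: $186,660 × 6/36 = $31,110. Book value $94,575.
Year 4: $186,660 × 5/36 = $25,925. Book value $68,650.
Year 5: $186,660 × 4/36 = $20,740. Book value $47,910.
Year 6: $186,660 × 3/36 = $15,555. Book value $32,355.
Year 7: $186,660 × 2/36 = $10,370. Book value $21,985.
Year 8: $186,660 × 1/36 = $5,185. Book value $16,800.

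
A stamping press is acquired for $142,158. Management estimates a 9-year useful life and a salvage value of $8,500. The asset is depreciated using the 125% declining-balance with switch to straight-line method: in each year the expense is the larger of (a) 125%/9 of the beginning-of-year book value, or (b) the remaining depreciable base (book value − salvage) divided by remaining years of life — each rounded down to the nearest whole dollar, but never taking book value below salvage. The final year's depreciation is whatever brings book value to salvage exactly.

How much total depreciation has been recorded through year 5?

Depreciable base = $142,158 − $8,500 = $133,658.
Year 1: DB = ⌊$142,158 × 125%/9⌋ = $19,744; SL = ⌊$133,658/9⌋ = $14,850 → take DB $19,744. Book value $122,414.
Year 2: DB = ⌊$122,414 × 125%/9⌋ = $17,001; SL = ⌊$113,914/8⌋ = $14,239 → take DB $17,001. Book value $105,413.
Year 3: DB = ⌊$105,413 × 125%/9⌋ = $14,640; SL = ⌊$96,913/7⌋ = $13,844 → take DB $14,640. Book value $90,773.
Year 4: DB = ⌊$90,773 × 125%/9⌋ = $12,607; SL = ⌊$82,273/6⌋ = $13,712 → take SL $13,712. Book value $77,061.
Year 5: DB = ⌊$77,061 × 125%/9⌋ = $10,702; SL = ⌊$68,561/5⌋ = $13,712 → take SL $13,712. Book value $63,349.
Accumulated through year 5 = $142,158 − $63,349 = $78,809.

$78,809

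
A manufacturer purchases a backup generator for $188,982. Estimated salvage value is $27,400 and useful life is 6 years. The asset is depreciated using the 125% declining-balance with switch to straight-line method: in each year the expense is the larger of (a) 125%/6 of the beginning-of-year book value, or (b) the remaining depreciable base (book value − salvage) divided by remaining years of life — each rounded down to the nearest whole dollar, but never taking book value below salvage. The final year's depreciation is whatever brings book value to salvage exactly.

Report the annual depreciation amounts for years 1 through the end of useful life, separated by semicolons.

$39,371; $31,168; $24,675; $22,122; $22,123; $22,123

Depreciable base = $188,982 − $27,400 = $161,582.
Year 1: DB = ⌊$188,982 × 125%/6⌋ = $39,371; SL = ⌊$161,582/6⌋ = $26,930 → take DB $39,371. Book value $149,611.
Year 2: DB = ⌊$149,611 × 125%/6⌋ = $31,168; SL = ⌊$122,211/5⌋ = $24,442 → take DB $31,168. Book value $118,443.
Year 3: DB = ⌊$118,443 × 125%/6⌋ = $24,675; SL = ⌊$91,043/4⌋ = $22,760 → take DB $24,675. Book value $93,768.
Year 4: DB = ⌊$93,768 × 125%/6⌋ = $19,535; SL = ⌊$66,368/3⌋ = $22,122 → take SL $22,122. Book value $71,646.
Year 5: DB = ⌊$71,646 × 125%/6⌋ = $14,926; SL = ⌊$44,246/2⌋ = $22,123 → take SL $22,123. Book value $49,523.
Year 6 (final): $49,523 − $27,400 = $22,123. Book value $27,400.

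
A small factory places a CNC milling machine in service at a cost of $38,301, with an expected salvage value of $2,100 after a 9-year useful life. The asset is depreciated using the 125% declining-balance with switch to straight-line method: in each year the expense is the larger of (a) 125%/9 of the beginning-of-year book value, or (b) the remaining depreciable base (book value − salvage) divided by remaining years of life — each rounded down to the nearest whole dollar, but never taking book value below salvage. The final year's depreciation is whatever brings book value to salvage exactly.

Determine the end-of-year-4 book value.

Depreciable base = $38,301 − $2,100 = $36,201.
Year 1: DB = ⌊$38,301 × 125%/9⌋ = $5,319; SL = ⌊$36,201/9⌋ = $4,022 → take DB $5,319. Book value $32,982.
Year 2: DB = ⌊$32,982 × 125%/9⌋ = $4,580; SL = ⌊$30,882/8⌋ = $3,860 → take DB $4,580. Book value $28,402.
Year 3: DB = ⌊$28,402 × 125%/9⌋ = $3,944; SL = ⌊$26,302/7⌋ = $3,757 → take DB $3,944. Book value $24,458.
Year 4: DB = ⌊$24,458 × 125%/9⌋ = $3,396; SL = ⌊$22,358/6⌋ = $3,726 → take SL $3,726. Book value $20,732.

$20,732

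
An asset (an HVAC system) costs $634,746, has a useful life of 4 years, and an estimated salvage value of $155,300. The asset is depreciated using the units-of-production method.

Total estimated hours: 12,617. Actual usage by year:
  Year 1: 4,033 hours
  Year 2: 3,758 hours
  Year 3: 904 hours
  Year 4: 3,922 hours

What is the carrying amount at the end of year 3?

$304,336

Depreciable base = $634,746 − $155,300 = $479,446.
Rate = $479,446 / 12,617 hours = $38 per hour.
Year 1: 4,033 × $38 = $153,254. Book value $481,492.
Year 2: 3,758 × $38 = $142,804. Book value $338,688.
Year 3: 904 × $38 = $34,352. Book value $304,336.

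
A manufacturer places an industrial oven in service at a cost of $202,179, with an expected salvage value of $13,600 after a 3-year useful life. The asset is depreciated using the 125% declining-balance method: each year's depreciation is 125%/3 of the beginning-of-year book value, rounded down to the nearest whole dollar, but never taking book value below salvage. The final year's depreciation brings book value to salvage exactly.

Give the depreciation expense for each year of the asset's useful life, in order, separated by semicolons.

$84,241; $49,140; $55,198

Depreciable base = $202,179 − $13,600 = $188,579.
Year 1: ⌊$202,179 × 125%/3⌋ = $84,241. Book value $117,938.
Year 2: ⌊$117,938 × 125%/3⌋ = $49,140. Book value $68,798.
Year 3 (final): $68,798 − $13,600 = $55,198. Book value $13,600.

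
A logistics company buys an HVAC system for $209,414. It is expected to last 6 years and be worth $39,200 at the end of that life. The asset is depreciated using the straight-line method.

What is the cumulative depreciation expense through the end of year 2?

Depreciable base = $209,414 − $39,200 = $170,214.
Annual expense = $170,214 / 6 = $28,369.
End of year 1: book value $181,045.
End of year 2: book value $152,676.
Accumulated through year 2 = $209,414 − $152,676 = $56,738.

$56,738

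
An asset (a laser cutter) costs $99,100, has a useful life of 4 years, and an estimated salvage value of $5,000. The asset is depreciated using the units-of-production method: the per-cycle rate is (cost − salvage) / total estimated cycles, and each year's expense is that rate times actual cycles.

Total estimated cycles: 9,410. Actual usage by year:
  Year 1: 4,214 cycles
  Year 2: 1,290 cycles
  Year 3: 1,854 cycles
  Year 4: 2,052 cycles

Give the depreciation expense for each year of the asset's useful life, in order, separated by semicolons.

Depreciable base = $99,100 − $5,000 = $94,100.
Rate = $94,100 / 9,410 cycles = $10 per cycle.
Year 1: 4,214 × $10 = $42,140. Book value $56,960.
Year 2: 1,290 × $10 = $12,900. Book value $44,060.
Year 3: 1,854 × $10 = $18,540. Book value $25,520.
Year 4: 2,052 × $10 = $20,520. Book value $5,000.

$42,140; $12,900; $18,540; $20,520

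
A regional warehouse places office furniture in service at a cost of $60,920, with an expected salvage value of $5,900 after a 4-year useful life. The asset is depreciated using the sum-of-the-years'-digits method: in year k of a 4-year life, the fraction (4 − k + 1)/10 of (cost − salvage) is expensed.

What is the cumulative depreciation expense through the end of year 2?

$38,514

Depreciable base = $60,920 − $5,900 = $55,020.
Sum of the years' digits = 4+3+2+1 = 10.
Year 1: $55,020 × 4/10 = $22,008. Book value $38,912.
Year 2: $55,020 × 3/10 = $16,506. Book value $22,406.
Accumulated through year 2 = $60,920 − $22,406 = $38,514.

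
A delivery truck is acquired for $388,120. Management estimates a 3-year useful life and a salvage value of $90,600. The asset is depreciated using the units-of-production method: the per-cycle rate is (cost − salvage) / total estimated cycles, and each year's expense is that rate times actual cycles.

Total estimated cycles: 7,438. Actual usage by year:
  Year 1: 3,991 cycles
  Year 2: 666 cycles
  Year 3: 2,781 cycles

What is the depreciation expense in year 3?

$111,240

Depreciable base = $388,120 − $90,600 = $297,520.
Rate = $297,520 / 7,438 cycles = $40 per cycle.
Year 1: 3,991 × $40 = $159,640. Book value $228,480.
Year 2: 666 × $40 = $26,640. Book value $201,840.
Year 3: 2,781 × $40 = $111,240. Book value $90,600.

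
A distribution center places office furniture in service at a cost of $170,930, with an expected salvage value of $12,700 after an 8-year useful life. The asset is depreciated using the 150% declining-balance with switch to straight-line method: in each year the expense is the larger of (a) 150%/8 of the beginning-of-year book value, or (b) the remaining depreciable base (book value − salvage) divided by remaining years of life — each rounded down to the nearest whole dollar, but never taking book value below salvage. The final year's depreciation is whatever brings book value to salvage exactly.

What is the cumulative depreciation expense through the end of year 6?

$127,332

Depreciable base = $170,930 − $12,700 = $158,230.
Year 1: DB = ⌊$170,930 × 150%/8⌋ = $32,049; SL = ⌊$158,230/8⌋ = $19,778 → take DB $32,049. Book value $138,881.
Year 2: DB = ⌊$138,881 × 150%/8⌋ = $26,040; SL = ⌊$126,181/7⌋ = $18,025 → take DB $26,040. Book value $112,841.
Year 3: DB = ⌊$112,841 × 150%/8⌋ = $21,157; SL = ⌊$100,141/6⌋ = $16,690 → take DB $21,157. Book value $91,684.
Year 4: DB = ⌊$91,684 × 150%/8⌋ = $17,190; SL = ⌊$78,984/5⌋ = $15,796 → take DB $17,190. Book value $74,494.
Year 5: DB = ⌊$74,494 × 150%/8⌋ = $13,967; SL = ⌊$61,794/4⌋ = $15,448 → take SL $15,448. Book value $59,046.
Year 6: DB = ⌊$59,046 × 150%/8⌋ = $11,071; SL = ⌊$46,346/3⌋ = $15,448 → take SL $15,448. Book value $43,598.
Accumulated through year 6 = $170,930 − $43,598 = $127,332.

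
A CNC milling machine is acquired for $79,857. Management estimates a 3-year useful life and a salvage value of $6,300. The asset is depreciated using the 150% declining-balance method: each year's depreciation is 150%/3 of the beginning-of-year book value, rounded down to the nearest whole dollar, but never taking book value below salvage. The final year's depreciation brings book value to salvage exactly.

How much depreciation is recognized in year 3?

Depreciable base = $79,857 − $6,300 = $73,557.
Year 1: ⌊$79,857 × 150%/3⌋ = $39,928. Book value $39,929.
Year 2: ⌊$39,929 × 150%/3⌋ = $19,964. Book value $19,965.
Year 3 (final): $19,965 − $6,300 = $13,665. Book value $6,300.

$13,665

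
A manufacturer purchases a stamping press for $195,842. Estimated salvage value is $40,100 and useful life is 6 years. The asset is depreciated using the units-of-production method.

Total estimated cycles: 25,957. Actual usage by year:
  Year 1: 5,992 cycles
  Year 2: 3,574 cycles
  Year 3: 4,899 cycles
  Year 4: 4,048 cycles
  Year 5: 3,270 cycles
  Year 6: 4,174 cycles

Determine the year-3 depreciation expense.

$29,394

Depreciable base = $195,842 − $40,100 = $155,742.
Rate = $155,742 / 25,957 cycles = $6 per cycle.
Year 1: 5,992 × $6 = $35,952. Book value $159,890.
Year 2: 3,574 × $6 = $21,444. Book value $138,446.
Year 3: 4,899 × $6 = $29,394. Book value $109,052.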